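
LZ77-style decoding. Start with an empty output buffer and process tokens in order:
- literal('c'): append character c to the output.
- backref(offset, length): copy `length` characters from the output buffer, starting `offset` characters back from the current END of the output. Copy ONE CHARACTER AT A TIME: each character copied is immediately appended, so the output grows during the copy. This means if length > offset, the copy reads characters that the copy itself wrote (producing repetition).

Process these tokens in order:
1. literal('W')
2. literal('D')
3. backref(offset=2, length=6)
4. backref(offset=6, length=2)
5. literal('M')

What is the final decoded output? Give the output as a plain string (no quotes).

Answer: WDWDWDWDWDM

Derivation:
Token 1: literal('W'). Output: "W"
Token 2: literal('D'). Output: "WD"
Token 3: backref(off=2, len=6) (overlapping!). Copied 'WDWDWD' from pos 0. Output: "WDWDWDWD"
Token 4: backref(off=6, len=2). Copied 'WD' from pos 2. Output: "WDWDWDWDWD"
Token 5: literal('M'). Output: "WDWDWDWDWDM"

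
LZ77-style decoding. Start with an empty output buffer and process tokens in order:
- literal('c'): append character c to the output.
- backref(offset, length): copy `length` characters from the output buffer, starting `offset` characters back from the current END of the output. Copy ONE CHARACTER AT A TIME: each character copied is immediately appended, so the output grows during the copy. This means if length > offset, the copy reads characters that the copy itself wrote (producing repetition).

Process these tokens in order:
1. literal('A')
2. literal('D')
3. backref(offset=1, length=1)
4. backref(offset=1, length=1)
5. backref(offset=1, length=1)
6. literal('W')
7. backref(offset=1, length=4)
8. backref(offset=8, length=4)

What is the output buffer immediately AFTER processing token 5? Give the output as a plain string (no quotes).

Answer: ADDDD

Derivation:
Token 1: literal('A'). Output: "A"
Token 2: literal('D'). Output: "AD"
Token 3: backref(off=1, len=1). Copied 'D' from pos 1. Output: "ADD"
Token 4: backref(off=1, len=1). Copied 'D' from pos 2. Output: "ADDD"
Token 5: backref(off=1, len=1). Copied 'D' from pos 3. Output: "ADDDD"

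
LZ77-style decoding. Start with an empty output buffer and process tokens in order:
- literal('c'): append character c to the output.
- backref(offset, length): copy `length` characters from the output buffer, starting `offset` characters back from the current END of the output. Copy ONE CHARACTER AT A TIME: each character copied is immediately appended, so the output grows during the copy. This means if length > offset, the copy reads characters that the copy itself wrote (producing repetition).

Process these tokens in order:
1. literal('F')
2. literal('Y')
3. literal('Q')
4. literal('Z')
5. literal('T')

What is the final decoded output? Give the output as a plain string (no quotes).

Answer: FYQZT

Derivation:
Token 1: literal('F'). Output: "F"
Token 2: literal('Y'). Output: "FY"
Token 3: literal('Q'). Output: "FYQ"
Token 4: literal('Z'). Output: "FYQZ"
Token 5: literal('T'). Output: "FYQZT"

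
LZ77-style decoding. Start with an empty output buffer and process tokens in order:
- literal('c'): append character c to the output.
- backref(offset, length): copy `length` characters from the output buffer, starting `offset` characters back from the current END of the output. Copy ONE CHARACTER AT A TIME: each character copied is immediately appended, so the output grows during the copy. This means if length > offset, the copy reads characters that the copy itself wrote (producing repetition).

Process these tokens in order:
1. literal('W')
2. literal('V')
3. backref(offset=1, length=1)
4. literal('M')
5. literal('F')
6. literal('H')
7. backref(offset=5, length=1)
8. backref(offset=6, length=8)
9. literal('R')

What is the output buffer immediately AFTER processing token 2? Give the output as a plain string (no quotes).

Token 1: literal('W'). Output: "W"
Token 2: literal('V'). Output: "WV"

Answer: WV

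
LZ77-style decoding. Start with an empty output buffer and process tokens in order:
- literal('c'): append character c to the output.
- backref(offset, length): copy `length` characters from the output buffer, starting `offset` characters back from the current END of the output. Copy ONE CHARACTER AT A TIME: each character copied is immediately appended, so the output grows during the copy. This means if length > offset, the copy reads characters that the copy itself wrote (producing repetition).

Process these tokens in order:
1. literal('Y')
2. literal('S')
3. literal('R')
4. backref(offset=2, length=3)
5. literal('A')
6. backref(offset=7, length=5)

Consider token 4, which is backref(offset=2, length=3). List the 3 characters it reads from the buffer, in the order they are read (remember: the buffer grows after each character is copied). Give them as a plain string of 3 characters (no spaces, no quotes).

Answer: SRS

Derivation:
Token 1: literal('Y'). Output: "Y"
Token 2: literal('S'). Output: "YS"
Token 3: literal('R'). Output: "YSR"
Token 4: backref(off=2, len=3). Buffer before: "YSR" (len 3)
  byte 1: read out[1]='S', append. Buffer now: "YSRS"
  byte 2: read out[2]='R', append. Buffer now: "YSRSR"
  byte 3: read out[3]='S', append. Buffer now: "YSRSRS"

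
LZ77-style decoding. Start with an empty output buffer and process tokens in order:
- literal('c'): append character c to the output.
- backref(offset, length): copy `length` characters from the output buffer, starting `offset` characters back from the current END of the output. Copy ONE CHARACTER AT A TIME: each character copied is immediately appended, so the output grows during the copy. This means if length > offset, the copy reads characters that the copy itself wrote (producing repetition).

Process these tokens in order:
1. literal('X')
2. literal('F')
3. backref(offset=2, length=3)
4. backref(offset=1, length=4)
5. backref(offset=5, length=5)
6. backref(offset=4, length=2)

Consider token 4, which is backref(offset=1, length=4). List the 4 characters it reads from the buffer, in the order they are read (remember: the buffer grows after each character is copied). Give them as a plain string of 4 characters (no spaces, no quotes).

Token 1: literal('X'). Output: "X"
Token 2: literal('F'). Output: "XF"
Token 3: backref(off=2, len=3) (overlapping!). Copied 'XFX' from pos 0. Output: "XFXFX"
Token 4: backref(off=1, len=4). Buffer before: "XFXFX" (len 5)
  byte 1: read out[4]='X', append. Buffer now: "XFXFXX"
  byte 2: read out[5]='X', append. Buffer now: "XFXFXXX"
  byte 3: read out[6]='X', append. Buffer now: "XFXFXXXX"
  byte 4: read out[7]='X', append. Buffer now: "XFXFXXXXX"

Answer: XXXX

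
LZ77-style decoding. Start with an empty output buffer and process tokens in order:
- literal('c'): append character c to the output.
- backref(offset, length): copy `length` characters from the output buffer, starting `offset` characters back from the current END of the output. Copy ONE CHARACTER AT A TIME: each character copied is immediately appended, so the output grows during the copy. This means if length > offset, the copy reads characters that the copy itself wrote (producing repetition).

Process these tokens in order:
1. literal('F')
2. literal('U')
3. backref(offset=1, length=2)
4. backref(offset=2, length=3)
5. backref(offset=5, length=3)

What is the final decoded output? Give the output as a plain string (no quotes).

Answer: FUUUUUUUUU

Derivation:
Token 1: literal('F'). Output: "F"
Token 2: literal('U'). Output: "FU"
Token 3: backref(off=1, len=2) (overlapping!). Copied 'UU' from pos 1. Output: "FUUU"
Token 4: backref(off=2, len=3) (overlapping!). Copied 'UUU' from pos 2. Output: "FUUUUUU"
Token 5: backref(off=5, len=3). Copied 'UUU' from pos 2. Output: "FUUUUUUUUU"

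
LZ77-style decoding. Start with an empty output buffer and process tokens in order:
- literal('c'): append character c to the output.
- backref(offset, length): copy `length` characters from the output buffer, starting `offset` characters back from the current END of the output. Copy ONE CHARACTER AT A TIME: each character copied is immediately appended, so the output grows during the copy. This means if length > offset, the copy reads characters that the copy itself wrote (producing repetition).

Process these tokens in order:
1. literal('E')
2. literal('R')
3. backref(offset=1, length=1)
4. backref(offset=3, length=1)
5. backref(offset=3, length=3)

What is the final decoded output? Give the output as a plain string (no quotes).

Answer: ERRERRE

Derivation:
Token 1: literal('E'). Output: "E"
Token 2: literal('R'). Output: "ER"
Token 3: backref(off=1, len=1). Copied 'R' from pos 1. Output: "ERR"
Token 4: backref(off=3, len=1). Copied 'E' from pos 0. Output: "ERRE"
Token 5: backref(off=3, len=3). Copied 'RRE' from pos 1. Output: "ERRERRE"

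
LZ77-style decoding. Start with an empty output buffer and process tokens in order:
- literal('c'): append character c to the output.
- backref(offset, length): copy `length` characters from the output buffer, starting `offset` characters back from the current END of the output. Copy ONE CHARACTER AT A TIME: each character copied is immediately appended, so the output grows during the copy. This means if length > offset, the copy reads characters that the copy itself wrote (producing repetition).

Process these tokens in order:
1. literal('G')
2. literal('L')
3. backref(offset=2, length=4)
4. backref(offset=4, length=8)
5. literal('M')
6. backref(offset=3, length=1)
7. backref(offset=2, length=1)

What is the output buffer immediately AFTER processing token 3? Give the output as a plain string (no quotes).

Answer: GLGLGL

Derivation:
Token 1: literal('G'). Output: "G"
Token 2: literal('L'). Output: "GL"
Token 3: backref(off=2, len=4) (overlapping!). Copied 'GLGL' from pos 0. Output: "GLGLGL"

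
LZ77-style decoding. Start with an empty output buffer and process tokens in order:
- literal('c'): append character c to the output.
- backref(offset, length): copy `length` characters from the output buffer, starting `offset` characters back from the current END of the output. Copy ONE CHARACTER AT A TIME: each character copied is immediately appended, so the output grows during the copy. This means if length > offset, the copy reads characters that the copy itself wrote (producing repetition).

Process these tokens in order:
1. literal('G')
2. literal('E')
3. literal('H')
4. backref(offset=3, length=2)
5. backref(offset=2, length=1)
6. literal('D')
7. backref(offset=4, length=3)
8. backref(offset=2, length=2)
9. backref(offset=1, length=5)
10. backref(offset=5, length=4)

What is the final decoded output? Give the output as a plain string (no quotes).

Token 1: literal('G'). Output: "G"
Token 2: literal('E'). Output: "GE"
Token 3: literal('H'). Output: "GEH"
Token 4: backref(off=3, len=2). Copied 'GE' from pos 0. Output: "GEHGE"
Token 5: backref(off=2, len=1). Copied 'G' from pos 3. Output: "GEHGEG"
Token 6: literal('D'). Output: "GEHGEGD"
Token 7: backref(off=4, len=3). Copied 'GEG' from pos 3. Output: "GEHGEGDGEG"
Token 8: backref(off=2, len=2). Copied 'EG' from pos 8. Output: "GEHGEGDGEGEG"
Token 9: backref(off=1, len=5) (overlapping!). Copied 'GGGGG' from pos 11. Output: "GEHGEGDGEGEGGGGGG"
Token 10: backref(off=5, len=4). Copied 'GGGG' from pos 12. Output: "GEHGEGDGEGEGGGGGGGGGG"

Answer: GEHGEGDGEGEGGGGGGGGGG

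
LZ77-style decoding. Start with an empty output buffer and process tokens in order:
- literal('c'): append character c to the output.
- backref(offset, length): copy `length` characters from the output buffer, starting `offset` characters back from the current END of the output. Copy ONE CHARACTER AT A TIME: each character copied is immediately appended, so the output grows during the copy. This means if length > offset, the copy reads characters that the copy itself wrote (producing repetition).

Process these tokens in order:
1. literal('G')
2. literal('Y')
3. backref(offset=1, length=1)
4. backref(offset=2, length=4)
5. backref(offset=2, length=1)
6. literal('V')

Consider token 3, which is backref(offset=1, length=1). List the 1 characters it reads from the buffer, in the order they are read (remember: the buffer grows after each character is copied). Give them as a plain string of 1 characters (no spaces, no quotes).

Token 1: literal('G'). Output: "G"
Token 2: literal('Y'). Output: "GY"
Token 3: backref(off=1, len=1). Buffer before: "GY" (len 2)
  byte 1: read out[1]='Y', append. Buffer now: "GYY"

Answer: Y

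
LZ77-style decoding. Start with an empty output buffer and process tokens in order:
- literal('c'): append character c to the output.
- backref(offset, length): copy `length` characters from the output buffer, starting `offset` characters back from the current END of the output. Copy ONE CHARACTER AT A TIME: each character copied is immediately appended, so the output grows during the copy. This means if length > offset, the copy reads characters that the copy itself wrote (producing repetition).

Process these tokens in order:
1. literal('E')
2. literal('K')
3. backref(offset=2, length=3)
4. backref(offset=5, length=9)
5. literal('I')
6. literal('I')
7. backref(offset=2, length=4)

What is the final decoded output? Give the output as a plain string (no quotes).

Token 1: literal('E'). Output: "E"
Token 2: literal('K'). Output: "EK"
Token 3: backref(off=2, len=3) (overlapping!). Copied 'EKE' from pos 0. Output: "EKEKE"
Token 4: backref(off=5, len=9) (overlapping!). Copied 'EKEKEEKEK' from pos 0. Output: "EKEKEEKEKEEKEK"
Token 5: literal('I'). Output: "EKEKEEKEKEEKEKI"
Token 6: literal('I'). Output: "EKEKEEKEKEEKEKII"
Token 7: backref(off=2, len=4) (overlapping!). Copied 'IIII' from pos 14. Output: "EKEKEEKEKEEKEKIIIIII"

Answer: EKEKEEKEKEEKEKIIIIII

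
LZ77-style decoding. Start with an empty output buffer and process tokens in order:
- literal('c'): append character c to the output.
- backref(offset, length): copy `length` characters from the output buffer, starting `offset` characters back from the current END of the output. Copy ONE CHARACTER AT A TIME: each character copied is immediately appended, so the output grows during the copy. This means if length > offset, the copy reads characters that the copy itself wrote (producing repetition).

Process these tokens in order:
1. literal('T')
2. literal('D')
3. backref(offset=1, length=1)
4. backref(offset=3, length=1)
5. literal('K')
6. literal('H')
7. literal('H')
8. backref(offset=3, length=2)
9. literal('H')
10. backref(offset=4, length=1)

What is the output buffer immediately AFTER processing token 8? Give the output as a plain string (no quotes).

Answer: TDDTKHHKH

Derivation:
Token 1: literal('T'). Output: "T"
Token 2: literal('D'). Output: "TD"
Token 3: backref(off=1, len=1). Copied 'D' from pos 1. Output: "TDD"
Token 4: backref(off=3, len=1). Copied 'T' from pos 0. Output: "TDDT"
Token 5: literal('K'). Output: "TDDTK"
Token 6: literal('H'). Output: "TDDTKH"
Token 7: literal('H'). Output: "TDDTKHH"
Token 8: backref(off=3, len=2). Copied 'KH' from pos 4. Output: "TDDTKHHKH"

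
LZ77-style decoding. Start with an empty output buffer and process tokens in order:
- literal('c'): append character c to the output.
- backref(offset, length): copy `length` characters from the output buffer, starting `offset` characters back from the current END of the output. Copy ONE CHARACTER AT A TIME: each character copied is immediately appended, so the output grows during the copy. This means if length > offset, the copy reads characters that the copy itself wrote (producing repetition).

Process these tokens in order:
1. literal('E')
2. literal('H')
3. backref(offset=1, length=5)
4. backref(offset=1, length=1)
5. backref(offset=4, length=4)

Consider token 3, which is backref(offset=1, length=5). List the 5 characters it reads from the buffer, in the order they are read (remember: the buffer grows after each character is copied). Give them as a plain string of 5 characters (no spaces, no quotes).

Answer: HHHHH

Derivation:
Token 1: literal('E'). Output: "E"
Token 2: literal('H'). Output: "EH"
Token 3: backref(off=1, len=5). Buffer before: "EH" (len 2)
  byte 1: read out[1]='H', append. Buffer now: "EHH"
  byte 2: read out[2]='H', append. Buffer now: "EHHH"
  byte 3: read out[3]='H', append. Buffer now: "EHHHH"
  byte 4: read out[4]='H', append. Buffer now: "EHHHHH"
  byte 5: read out[5]='H', append. Buffer now: "EHHHHHH"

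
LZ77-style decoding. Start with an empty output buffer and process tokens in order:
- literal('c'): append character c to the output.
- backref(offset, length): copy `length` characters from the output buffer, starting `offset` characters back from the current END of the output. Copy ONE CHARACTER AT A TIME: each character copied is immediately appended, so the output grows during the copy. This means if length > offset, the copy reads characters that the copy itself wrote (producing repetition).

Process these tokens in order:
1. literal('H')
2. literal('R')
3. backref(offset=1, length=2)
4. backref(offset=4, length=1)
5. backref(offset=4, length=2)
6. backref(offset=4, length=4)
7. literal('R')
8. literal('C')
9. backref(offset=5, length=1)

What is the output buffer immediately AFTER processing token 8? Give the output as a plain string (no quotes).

Answer: HRRRHRRRHRRRC

Derivation:
Token 1: literal('H'). Output: "H"
Token 2: literal('R'). Output: "HR"
Token 3: backref(off=1, len=2) (overlapping!). Copied 'RR' from pos 1. Output: "HRRR"
Token 4: backref(off=4, len=1). Copied 'H' from pos 0. Output: "HRRRH"
Token 5: backref(off=4, len=2). Copied 'RR' from pos 1. Output: "HRRRHRR"
Token 6: backref(off=4, len=4). Copied 'RHRR' from pos 3. Output: "HRRRHRRRHRR"
Token 7: literal('R'). Output: "HRRRHRRRHRRR"
Token 8: literal('C'). Output: "HRRRHRRRHRRRC"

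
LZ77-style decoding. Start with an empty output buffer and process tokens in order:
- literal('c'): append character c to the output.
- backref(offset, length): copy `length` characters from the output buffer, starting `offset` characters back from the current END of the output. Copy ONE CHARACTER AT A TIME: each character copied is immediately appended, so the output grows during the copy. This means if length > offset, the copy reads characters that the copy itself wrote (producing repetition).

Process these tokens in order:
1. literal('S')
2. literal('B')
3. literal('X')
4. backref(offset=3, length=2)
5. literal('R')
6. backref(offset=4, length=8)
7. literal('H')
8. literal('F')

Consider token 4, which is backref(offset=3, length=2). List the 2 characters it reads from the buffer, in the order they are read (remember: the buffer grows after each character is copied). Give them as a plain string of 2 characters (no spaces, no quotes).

Token 1: literal('S'). Output: "S"
Token 2: literal('B'). Output: "SB"
Token 3: literal('X'). Output: "SBX"
Token 4: backref(off=3, len=2). Buffer before: "SBX" (len 3)
  byte 1: read out[0]='S', append. Buffer now: "SBXS"
  byte 2: read out[1]='B', append. Buffer now: "SBXSB"

Answer: SB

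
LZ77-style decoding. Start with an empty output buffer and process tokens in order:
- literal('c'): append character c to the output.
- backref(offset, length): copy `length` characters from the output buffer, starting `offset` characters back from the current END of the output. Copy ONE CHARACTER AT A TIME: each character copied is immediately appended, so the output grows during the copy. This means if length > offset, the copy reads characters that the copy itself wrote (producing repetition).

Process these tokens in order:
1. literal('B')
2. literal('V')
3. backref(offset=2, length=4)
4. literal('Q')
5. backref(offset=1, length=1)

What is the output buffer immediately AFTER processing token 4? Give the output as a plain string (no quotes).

Answer: BVBVBVQ

Derivation:
Token 1: literal('B'). Output: "B"
Token 2: literal('V'). Output: "BV"
Token 3: backref(off=2, len=4) (overlapping!). Copied 'BVBV' from pos 0. Output: "BVBVBV"
Token 4: literal('Q'). Output: "BVBVBVQ"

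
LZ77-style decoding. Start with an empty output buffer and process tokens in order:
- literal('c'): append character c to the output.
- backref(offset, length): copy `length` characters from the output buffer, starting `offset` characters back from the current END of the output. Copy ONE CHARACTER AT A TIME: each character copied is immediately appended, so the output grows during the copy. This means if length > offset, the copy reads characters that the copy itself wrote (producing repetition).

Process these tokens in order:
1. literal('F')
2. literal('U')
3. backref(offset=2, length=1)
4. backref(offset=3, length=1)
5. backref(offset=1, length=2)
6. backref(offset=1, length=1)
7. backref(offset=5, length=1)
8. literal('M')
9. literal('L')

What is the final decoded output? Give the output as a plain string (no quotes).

Token 1: literal('F'). Output: "F"
Token 2: literal('U'). Output: "FU"
Token 3: backref(off=2, len=1). Copied 'F' from pos 0. Output: "FUF"
Token 4: backref(off=3, len=1). Copied 'F' from pos 0. Output: "FUFF"
Token 5: backref(off=1, len=2) (overlapping!). Copied 'FF' from pos 3. Output: "FUFFFF"
Token 6: backref(off=1, len=1). Copied 'F' from pos 5. Output: "FUFFFFF"
Token 7: backref(off=5, len=1). Copied 'F' from pos 2. Output: "FUFFFFFF"
Token 8: literal('M'). Output: "FUFFFFFFM"
Token 9: literal('L'). Output: "FUFFFFFFML"

Answer: FUFFFFFFML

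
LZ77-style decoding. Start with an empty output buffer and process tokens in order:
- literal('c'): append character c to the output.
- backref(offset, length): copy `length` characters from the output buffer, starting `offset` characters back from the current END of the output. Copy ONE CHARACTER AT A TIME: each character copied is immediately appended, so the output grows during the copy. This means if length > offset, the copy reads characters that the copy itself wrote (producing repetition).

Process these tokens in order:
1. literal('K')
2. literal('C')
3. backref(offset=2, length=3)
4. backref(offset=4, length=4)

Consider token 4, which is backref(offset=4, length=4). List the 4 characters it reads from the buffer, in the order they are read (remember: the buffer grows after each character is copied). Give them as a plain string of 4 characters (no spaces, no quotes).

Answer: CKCK

Derivation:
Token 1: literal('K'). Output: "K"
Token 2: literal('C'). Output: "KC"
Token 3: backref(off=2, len=3) (overlapping!). Copied 'KCK' from pos 0. Output: "KCKCK"
Token 4: backref(off=4, len=4). Buffer before: "KCKCK" (len 5)
  byte 1: read out[1]='C', append. Buffer now: "KCKCKC"
  byte 2: read out[2]='K', append. Buffer now: "KCKCKCK"
  byte 3: read out[3]='C', append. Buffer now: "KCKCKCKC"
  byte 4: read out[4]='K', append. Buffer now: "KCKCKCKCK"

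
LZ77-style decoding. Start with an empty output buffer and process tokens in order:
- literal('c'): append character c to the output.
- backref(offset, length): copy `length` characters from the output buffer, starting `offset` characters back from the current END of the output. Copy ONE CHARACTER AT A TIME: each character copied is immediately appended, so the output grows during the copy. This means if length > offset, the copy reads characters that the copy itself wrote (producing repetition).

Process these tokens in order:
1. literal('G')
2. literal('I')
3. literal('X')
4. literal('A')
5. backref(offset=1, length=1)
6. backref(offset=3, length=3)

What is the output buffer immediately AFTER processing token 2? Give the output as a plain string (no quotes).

Token 1: literal('G'). Output: "G"
Token 2: literal('I'). Output: "GI"

Answer: GI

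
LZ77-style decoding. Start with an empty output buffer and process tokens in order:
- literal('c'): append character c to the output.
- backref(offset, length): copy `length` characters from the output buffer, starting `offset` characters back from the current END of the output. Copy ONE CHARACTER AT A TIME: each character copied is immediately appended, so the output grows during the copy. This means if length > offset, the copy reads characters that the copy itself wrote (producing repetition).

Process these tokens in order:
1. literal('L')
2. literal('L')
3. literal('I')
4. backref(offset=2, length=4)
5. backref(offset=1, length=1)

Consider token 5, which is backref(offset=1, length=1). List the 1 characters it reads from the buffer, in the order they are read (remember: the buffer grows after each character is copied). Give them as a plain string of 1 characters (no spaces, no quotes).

Answer: I

Derivation:
Token 1: literal('L'). Output: "L"
Token 2: literal('L'). Output: "LL"
Token 3: literal('I'). Output: "LLI"
Token 4: backref(off=2, len=4) (overlapping!). Copied 'LILI' from pos 1. Output: "LLILILI"
Token 5: backref(off=1, len=1). Buffer before: "LLILILI" (len 7)
  byte 1: read out[6]='I', append. Buffer now: "LLILILII"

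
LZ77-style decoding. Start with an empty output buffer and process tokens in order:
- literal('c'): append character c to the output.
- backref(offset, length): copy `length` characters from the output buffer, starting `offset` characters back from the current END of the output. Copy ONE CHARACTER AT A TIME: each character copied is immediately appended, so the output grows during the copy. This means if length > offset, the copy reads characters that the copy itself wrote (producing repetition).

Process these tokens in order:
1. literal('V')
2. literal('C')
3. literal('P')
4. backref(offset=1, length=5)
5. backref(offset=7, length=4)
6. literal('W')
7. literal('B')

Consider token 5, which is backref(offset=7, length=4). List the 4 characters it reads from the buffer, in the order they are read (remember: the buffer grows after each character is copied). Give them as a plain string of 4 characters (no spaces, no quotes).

Answer: CPPP

Derivation:
Token 1: literal('V'). Output: "V"
Token 2: literal('C'). Output: "VC"
Token 3: literal('P'). Output: "VCP"
Token 4: backref(off=1, len=5) (overlapping!). Copied 'PPPPP' from pos 2. Output: "VCPPPPPP"
Token 5: backref(off=7, len=4). Buffer before: "VCPPPPPP" (len 8)
  byte 1: read out[1]='C', append. Buffer now: "VCPPPPPPC"
  byte 2: read out[2]='P', append. Buffer now: "VCPPPPPPCP"
  byte 3: read out[3]='P', append. Buffer now: "VCPPPPPPCPP"
  byte 4: read out[4]='P', append. Buffer now: "VCPPPPPPCPPP"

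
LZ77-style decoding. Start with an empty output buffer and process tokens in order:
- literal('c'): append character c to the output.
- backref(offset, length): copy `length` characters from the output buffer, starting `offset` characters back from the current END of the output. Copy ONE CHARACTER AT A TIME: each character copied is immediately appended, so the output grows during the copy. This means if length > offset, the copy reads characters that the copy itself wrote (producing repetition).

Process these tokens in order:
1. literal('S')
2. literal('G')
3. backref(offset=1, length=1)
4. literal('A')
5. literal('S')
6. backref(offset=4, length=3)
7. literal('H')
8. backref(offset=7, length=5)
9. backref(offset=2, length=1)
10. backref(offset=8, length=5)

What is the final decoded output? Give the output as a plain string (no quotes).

Answer: SGGASGGAHGASGGGAHGAS

Derivation:
Token 1: literal('S'). Output: "S"
Token 2: literal('G'). Output: "SG"
Token 3: backref(off=1, len=1). Copied 'G' from pos 1. Output: "SGG"
Token 4: literal('A'). Output: "SGGA"
Token 5: literal('S'). Output: "SGGAS"
Token 6: backref(off=4, len=3). Copied 'GGA' from pos 1. Output: "SGGASGGA"
Token 7: literal('H'). Output: "SGGASGGAH"
Token 8: backref(off=7, len=5). Copied 'GASGG' from pos 2. Output: "SGGASGGAHGASGG"
Token 9: backref(off=2, len=1). Copied 'G' from pos 12. Output: "SGGASGGAHGASGGG"
Token 10: backref(off=8, len=5). Copied 'AHGAS' from pos 7. Output: "SGGASGGAHGASGGGAHGAS"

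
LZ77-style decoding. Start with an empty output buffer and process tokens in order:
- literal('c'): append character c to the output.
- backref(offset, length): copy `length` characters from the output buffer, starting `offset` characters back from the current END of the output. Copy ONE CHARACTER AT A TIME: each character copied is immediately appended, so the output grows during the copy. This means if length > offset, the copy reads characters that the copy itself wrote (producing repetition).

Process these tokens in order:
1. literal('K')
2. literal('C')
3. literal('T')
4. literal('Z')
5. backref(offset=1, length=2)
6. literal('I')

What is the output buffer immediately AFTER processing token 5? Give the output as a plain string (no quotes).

Token 1: literal('K'). Output: "K"
Token 2: literal('C'). Output: "KC"
Token 3: literal('T'). Output: "KCT"
Token 4: literal('Z'). Output: "KCTZ"
Token 5: backref(off=1, len=2) (overlapping!). Copied 'ZZ' from pos 3. Output: "KCTZZZ"

Answer: KCTZZZ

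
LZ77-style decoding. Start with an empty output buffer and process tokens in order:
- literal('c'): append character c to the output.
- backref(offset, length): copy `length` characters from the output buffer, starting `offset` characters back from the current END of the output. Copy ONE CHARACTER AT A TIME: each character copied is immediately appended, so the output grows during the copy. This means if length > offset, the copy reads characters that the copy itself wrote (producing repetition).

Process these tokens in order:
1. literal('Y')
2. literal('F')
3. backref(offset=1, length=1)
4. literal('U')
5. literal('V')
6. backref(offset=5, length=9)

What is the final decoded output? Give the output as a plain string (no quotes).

Answer: YFFUVYFFUVYFFU

Derivation:
Token 1: literal('Y'). Output: "Y"
Token 2: literal('F'). Output: "YF"
Token 3: backref(off=1, len=1). Copied 'F' from pos 1. Output: "YFF"
Token 4: literal('U'). Output: "YFFU"
Token 5: literal('V'). Output: "YFFUV"
Token 6: backref(off=5, len=9) (overlapping!). Copied 'YFFUVYFFU' from pos 0. Output: "YFFUVYFFUVYFFU"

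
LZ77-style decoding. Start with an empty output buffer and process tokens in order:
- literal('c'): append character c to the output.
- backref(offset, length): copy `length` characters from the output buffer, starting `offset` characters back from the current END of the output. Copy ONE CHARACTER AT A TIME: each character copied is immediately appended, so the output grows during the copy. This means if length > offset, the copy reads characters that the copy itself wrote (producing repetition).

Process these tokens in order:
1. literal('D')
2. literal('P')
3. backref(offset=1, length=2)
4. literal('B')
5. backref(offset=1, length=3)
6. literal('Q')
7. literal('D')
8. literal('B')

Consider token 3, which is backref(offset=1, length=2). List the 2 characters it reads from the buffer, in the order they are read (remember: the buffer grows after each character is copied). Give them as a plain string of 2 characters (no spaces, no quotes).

Answer: PP

Derivation:
Token 1: literal('D'). Output: "D"
Token 2: literal('P'). Output: "DP"
Token 3: backref(off=1, len=2). Buffer before: "DP" (len 2)
  byte 1: read out[1]='P', append. Buffer now: "DPP"
  byte 2: read out[2]='P', append. Buffer now: "DPPP"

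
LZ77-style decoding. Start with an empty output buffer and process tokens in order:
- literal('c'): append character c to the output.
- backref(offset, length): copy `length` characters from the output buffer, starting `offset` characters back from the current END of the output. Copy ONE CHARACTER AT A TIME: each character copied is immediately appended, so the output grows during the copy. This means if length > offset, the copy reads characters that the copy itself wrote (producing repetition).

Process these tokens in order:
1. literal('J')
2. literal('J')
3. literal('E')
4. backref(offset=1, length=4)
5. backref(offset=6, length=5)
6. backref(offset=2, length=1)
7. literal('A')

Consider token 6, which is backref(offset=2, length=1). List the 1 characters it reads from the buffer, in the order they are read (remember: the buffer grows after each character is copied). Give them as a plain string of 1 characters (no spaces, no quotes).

Token 1: literal('J'). Output: "J"
Token 2: literal('J'). Output: "JJ"
Token 3: literal('E'). Output: "JJE"
Token 4: backref(off=1, len=4) (overlapping!). Copied 'EEEE' from pos 2. Output: "JJEEEEE"
Token 5: backref(off=6, len=5). Copied 'JEEEE' from pos 1. Output: "JJEEEEEJEEEE"
Token 6: backref(off=2, len=1). Buffer before: "JJEEEEEJEEEE" (len 12)
  byte 1: read out[10]='E', append. Buffer now: "JJEEEEEJEEEEE"

Answer: E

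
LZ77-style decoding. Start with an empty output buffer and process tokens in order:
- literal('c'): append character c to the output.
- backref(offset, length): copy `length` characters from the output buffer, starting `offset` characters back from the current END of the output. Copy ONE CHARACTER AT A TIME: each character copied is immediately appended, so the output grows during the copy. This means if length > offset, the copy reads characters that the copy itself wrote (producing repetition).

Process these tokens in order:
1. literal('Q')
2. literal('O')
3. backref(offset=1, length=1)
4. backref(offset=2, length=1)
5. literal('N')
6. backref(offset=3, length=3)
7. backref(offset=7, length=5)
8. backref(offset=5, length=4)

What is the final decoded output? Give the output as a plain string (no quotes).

Token 1: literal('Q'). Output: "Q"
Token 2: literal('O'). Output: "QO"
Token 3: backref(off=1, len=1). Copied 'O' from pos 1. Output: "QOO"
Token 4: backref(off=2, len=1). Copied 'O' from pos 1. Output: "QOOO"
Token 5: literal('N'). Output: "QOOON"
Token 6: backref(off=3, len=3). Copied 'OON' from pos 2. Output: "QOOONOON"
Token 7: backref(off=7, len=5). Copied 'OOONO' from pos 1. Output: "QOOONOONOOONO"
Token 8: backref(off=5, len=4). Copied 'OOON' from pos 8. Output: "QOOONOONOOONOOOON"

Answer: QOOONOONOOONOOOON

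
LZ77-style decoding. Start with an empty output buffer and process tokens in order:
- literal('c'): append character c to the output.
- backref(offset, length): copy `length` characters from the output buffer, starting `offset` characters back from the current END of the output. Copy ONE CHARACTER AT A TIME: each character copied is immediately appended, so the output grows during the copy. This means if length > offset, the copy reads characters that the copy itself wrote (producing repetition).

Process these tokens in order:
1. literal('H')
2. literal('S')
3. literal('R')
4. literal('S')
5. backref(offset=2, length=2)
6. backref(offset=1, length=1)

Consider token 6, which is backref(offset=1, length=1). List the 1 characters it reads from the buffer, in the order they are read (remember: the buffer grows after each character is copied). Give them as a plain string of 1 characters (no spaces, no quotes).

Answer: S

Derivation:
Token 1: literal('H'). Output: "H"
Token 2: literal('S'). Output: "HS"
Token 3: literal('R'). Output: "HSR"
Token 4: literal('S'). Output: "HSRS"
Token 5: backref(off=2, len=2). Copied 'RS' from pos 2. Output: "HSRSRS"
Token 6: backref(off=1, len=1). Buffer before: "HSRSRS" (len 6)
  byte 1: read out[5]='S', append. Buffer now: "HSRSRSS"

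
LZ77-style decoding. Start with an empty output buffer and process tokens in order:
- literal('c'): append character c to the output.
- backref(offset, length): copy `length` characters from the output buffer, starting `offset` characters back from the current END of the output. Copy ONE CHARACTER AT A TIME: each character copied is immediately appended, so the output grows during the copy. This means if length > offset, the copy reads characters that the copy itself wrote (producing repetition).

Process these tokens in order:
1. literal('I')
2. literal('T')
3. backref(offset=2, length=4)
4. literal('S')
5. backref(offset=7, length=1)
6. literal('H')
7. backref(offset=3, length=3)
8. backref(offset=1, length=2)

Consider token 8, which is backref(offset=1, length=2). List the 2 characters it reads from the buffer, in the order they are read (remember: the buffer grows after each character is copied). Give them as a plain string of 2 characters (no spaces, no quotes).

Token 1: literal('I'). Output: "I"
Token 2: literal('T'). Output: "IT"
Token 3: backref(off=2, len=4) (overlapping!). Copied 'ITIT' from pos 0. Output: "ITITIT"
Token 4: literal('S'). Output: "ITITITS"
Token 5: backref(off=7, len=1). Copied 'I' from pos 0. Output: "ITITITSI"
Token 6: literal('H'). Output: "ITITITSIH"
Token 7: backref(off=3, len=3). Copied 'SIH' from pos 6. Output: "ITITITSIHSIH"
Token 8: backref(off=1, len=2). Buffer before: "ITITITSIHSIH" (len 12)
  byte 1: read out[11]='H', append. Buffer now: "ITITITSIHSIHH"
  byte 2: read out[12]='H', append. Buffer now: "ITITITSIHSIHHH"

Answer: HH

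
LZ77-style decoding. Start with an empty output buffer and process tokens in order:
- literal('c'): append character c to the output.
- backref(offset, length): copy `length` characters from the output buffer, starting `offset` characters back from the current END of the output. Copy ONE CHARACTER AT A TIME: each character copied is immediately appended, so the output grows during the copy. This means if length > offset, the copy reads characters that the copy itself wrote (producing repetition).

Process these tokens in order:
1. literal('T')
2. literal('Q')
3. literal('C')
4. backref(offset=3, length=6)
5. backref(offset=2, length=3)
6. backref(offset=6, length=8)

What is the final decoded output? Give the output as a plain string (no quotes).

Answer: TQCTQCTQCQCQTQCQCQTQ

Derivation:
Token 1: literal('T'). Output: "T"
Token 2: literal('Q'). Output: "TQ"
Token 3: literal('C'). Output: "TQC"
Token 4: backref(off=3, len=6) (overlapping!). Copied 'TQCTQC' from pos 0. Output: "TQCTQCTQC"
Token 5: backref(off=2, len=3) (overlapping!). Copied 'QCQ' from pos 7. Output: "TQCTQCTQCQCQ"
Token 6: backref(off=6, len=8) (overlapping!). Copied 'TQCQCQTQ' from pos 6. Output: "TQCTQCTQCQCQTQCQCQTQ"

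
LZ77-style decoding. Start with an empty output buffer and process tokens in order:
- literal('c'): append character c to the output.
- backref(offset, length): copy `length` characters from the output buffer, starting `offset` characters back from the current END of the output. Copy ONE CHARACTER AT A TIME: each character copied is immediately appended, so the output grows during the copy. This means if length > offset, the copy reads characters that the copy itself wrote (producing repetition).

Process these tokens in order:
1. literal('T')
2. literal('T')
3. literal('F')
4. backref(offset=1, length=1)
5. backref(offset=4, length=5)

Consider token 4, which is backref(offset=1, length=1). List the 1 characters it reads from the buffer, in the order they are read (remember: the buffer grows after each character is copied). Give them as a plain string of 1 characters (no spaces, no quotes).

Token 1: literal('T'). Output: "T"
Token 2: literal('T'). Output: "TT"
Token 3: literal('F'). Output: "TTF"
Token 4: backref(off=1, len=1). Buffer before: "TTF" (len 3)
  byte 1: read out[2]='F', append. Buffer now: "TTFF"

Answer: F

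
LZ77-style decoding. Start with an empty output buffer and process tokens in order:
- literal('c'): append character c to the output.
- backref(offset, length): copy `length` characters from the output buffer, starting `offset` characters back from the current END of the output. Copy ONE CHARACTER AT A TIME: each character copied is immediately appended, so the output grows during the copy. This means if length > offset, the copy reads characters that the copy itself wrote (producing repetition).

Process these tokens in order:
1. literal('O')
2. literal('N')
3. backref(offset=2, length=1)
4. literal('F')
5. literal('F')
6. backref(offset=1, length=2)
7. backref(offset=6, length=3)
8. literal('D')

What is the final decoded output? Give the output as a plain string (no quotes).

Token 1: literal('O'). Output: "O"
Token 2: literal('N'). Output: "ON"
Token 3: backref(off=2, len=1). Copied 'O' from pos 0. Output: "ONO"
Token 4: literal('F'). Output: "ONOF"
Token 5: literal('F'). Output: "ONOFF"
Token 6: backref(off=1, len=2) (overlapping!). Copied 'FF' from pos 4. Output: "ONOFFFF"
Token 7: backref(off=6, len=3). Copied 'NOF' from pos 1. Output: "ONOFFFFNOF"
Token 8: literal('D'). Output: "ONOFFFFNOFD"

Answer: ONOFFFFNOFD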